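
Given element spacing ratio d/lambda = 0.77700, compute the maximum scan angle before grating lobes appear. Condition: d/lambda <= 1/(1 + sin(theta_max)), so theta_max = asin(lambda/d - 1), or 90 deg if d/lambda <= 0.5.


lambda/d - 1 = 1/0.77700 - 1 = 0.2870013
theta_max = asin(0.2870013) = 16.68 deg

16.68 deg


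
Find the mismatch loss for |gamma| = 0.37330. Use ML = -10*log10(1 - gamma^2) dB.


ML = -10 * log10(1 - 0.37330^2) = -10 * log10(0.86064711) = 0.6517 dB

0.6517 dB


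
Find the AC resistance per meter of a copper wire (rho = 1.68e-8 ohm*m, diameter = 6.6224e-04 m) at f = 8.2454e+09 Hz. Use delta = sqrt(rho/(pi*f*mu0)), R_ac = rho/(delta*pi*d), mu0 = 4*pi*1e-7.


delta = sqrt(1.68e-8 / (pi * 8.2454e+09 * 4*pi*1e-7)) = 7.184043e-07 m
R_ac = 1.68e-8 / (7.184043e-07 * pi * 6.6224e-04) = 11.24 ohm/m

11.24 ohm/m


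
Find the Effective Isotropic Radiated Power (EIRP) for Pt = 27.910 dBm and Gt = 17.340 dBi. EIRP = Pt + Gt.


EIRP = Pt + Gt = 27.910 + 17.340 = 45.25 dBm

45.25 dBm


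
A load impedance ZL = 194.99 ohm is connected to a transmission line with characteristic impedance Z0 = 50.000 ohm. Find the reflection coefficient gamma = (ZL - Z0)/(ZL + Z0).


gamma = (194.99 - 50.000) / (194.99 + 50.000) = 0.5918

0.5918


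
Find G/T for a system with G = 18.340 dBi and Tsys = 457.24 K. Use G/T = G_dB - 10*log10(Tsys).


G/T = 18.340 - 10*log10(457.24) = 18.340 - 26.60144 = -8.261 dB/K

-8.261 dB/K


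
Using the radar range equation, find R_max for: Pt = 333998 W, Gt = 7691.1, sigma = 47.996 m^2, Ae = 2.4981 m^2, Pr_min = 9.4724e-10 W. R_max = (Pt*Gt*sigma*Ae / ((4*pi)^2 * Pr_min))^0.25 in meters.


R^4 = 333998*7691.1*47.996*2.4981 / ((4*pi)^2 * 9.4724e-10) = 2.059053e+18
R_max = 2.059053e+18^0.25 = 37881 m

37881 m


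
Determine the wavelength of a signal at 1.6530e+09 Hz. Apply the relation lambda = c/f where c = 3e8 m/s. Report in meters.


lambda = c / f = 3.0000e+08 / 1.6530e+09 = 0.1815 m

0.1815 m


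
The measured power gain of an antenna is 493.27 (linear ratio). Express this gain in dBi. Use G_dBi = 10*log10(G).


G_dBi = 10 * log10(493.27) = 26.93 dBi

26.93 dBi


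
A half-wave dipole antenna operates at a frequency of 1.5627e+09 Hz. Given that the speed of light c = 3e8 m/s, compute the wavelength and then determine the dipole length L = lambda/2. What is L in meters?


lambda = c / f = 3.0000e+08 / 1.5627e+09 = 0.1919754 m
L = lambda / 2 = 0.1919754 / 2 = 0.09599 m

0.09599 m


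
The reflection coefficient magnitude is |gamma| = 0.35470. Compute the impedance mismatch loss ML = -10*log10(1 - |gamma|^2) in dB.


ML = -10 * log10(1 - 0.35470^2) = -10 * log10(0.87418791) = 0.5840 dB

0.5840 dB


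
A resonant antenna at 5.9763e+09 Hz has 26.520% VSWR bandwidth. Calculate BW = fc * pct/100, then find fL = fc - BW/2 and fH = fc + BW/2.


BW = 5.9763e+09 * 26.520/100 = 1.584915e+09 Hz
fL = 5.9763e+09 - 1.584915e+09/2 = 5.184e+09 Hz
fH = 5.9763e+09 + 1.584915e+09/2 = 6.769e+09 Hz

BW=1.585e+09 Hz, fL=5.184e+09 Hz, fH=6.769e+09 Hz


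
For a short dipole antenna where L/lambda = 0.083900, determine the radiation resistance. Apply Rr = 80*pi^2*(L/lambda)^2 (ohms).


Rr = 80 * pi^2 * (0.083900)^2 = 80 * 9.869604 * 7.039210e-03 = 5.558 ohm

5.558 ohm


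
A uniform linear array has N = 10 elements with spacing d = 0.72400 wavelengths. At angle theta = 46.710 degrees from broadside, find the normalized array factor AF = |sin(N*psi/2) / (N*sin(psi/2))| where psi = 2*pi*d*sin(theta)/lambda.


psi = 2*pi*0.72400*sin(46.710 deg) = 3.311202 rad
AF = |sin(10*3.311202/2) / (10*sin(3.311202/2))| = 0.07527

0.07527


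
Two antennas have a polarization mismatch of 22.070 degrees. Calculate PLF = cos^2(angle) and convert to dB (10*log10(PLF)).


PLF_linear = cos^2(22.070 deg) = 0.8588201
PLF_dB = 10 * log10(0.8588201) = -0.6610 dB

-0.6610 dB


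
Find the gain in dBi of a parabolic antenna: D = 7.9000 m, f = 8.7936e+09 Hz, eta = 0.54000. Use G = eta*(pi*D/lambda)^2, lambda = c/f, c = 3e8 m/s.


lambda = c / f = 3.0000e+08 / 8.7936e+09 = 0.03411572 m
G_linear = 0.54000 * (pi * 7.9000 / 0.03411572)^2 = 285784.5
G_dBi = 10 * log10(285784.5) = 54.56 dBi

54.56 dBi


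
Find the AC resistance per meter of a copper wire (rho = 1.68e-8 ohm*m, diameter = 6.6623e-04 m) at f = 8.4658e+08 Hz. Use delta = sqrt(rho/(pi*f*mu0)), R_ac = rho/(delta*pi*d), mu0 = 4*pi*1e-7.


delta = sqrt(1.68e-8 / (pi * 8.4658e+08 * 4*pi*1e-7)) = 2.242027e-06 m
R_ac = 1.68e-8 / (2.242027e-06 * pi * 6.6623e-04) = 3.580 ohm/m

3.580 ohm/m


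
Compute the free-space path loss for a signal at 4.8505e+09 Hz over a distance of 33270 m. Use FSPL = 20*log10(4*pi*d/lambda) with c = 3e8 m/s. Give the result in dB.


lambda = c / f = 3.0000e+08 / 4.8505e+09 = 0.06184929 m
FSPL = 20 * log10(4*pi*33270/0.06184929) = 136.6 dB

136.6 dB


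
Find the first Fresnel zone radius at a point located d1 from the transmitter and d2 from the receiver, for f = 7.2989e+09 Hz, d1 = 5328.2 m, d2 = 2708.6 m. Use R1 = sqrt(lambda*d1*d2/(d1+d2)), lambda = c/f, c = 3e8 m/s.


lambda = c / f = 3.0000e+08 / 7.2989e+09 = 0.04110208 m
R1 = sqrt(0.04110208 * 5328.2 * 2708.6 / (5328.2 + 2708.6)) = 8.591 m

8.591 m


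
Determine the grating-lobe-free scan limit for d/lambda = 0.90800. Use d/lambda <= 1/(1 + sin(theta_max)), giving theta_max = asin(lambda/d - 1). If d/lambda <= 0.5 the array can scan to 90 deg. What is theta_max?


lambda/d - 1 = 1/0.90800 - 1 = 0.1013216
theta_max = asin(0.1013216) = 5.815 deg

5.815 deg


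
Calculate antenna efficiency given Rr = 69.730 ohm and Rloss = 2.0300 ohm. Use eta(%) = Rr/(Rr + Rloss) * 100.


eta = 69.730 / (69.730 + 2.0300) * 100 = 97.17%

97.17%


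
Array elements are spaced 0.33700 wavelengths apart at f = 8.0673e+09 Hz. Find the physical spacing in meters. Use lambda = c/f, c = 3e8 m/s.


lambda = c / f = 3.0000e+08 / 8.0673e+09 = 0.03718716 m
d = 0.33700 * 0.03718716 = 0.01253 m

0.01253 m


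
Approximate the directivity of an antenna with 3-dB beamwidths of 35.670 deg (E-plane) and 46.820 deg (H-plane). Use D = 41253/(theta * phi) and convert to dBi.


D_linear = 41253 / (35.670 * 46.820) = 24.70137
D_dBi = 10 * log10(24.70137) = 13.93 dBi

13.93 dBi


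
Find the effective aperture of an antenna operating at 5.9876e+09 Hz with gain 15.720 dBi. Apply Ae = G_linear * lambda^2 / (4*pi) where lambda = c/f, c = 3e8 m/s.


lambda = c / f = 3.0000e+08 / 5.9876e+09 = 0.05010355 m
G_linear = 10^(15.720/10) = 37.32502
Ae = G_linear * lambda^2 / (4*pi) = 37.32502 * 0.05010355^2 / (4*pi) = 7.456e-03 m^2

7.456e-03 m^2


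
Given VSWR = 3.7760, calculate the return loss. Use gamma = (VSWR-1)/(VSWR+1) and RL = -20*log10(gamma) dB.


gamma = (3.7760 - 1) / (3.7760 + 1) = 0.5812395
RL = -20 * log10(0.5812395) = 4.713 dB

4.713 dB


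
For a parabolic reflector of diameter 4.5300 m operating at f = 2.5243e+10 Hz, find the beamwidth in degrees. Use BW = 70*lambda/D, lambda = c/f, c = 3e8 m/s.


lambda = c / f = 3.0000e+08 / 2.5243e+10 = 0.01188448 m
BW = 70 * 0.01188448 / 4.5300 = 0.1836 deg

0.1836 deg


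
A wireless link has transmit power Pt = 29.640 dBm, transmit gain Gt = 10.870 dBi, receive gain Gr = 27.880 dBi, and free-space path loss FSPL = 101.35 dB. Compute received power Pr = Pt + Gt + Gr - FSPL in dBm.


Pr = 29.640 + 10.870 + 27.880 - 101.35 = -32.96 dBm

-32.96 dBm


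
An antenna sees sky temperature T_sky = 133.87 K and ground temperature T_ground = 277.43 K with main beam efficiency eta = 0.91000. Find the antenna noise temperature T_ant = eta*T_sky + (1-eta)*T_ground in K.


T_ant = 0.91000 * 133.87 + (1 - 0.91000) * 277.43 = 146.8 K

146.8 K


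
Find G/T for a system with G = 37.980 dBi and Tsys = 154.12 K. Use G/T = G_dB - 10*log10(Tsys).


G/T = 37.980 - 10*log10(154.12) = 37.980 - 21.87859 = 16.10 dB/K

16.10 dB/K


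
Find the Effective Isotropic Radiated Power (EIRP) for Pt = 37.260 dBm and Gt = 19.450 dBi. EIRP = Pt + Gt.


EIRP = Pt + Gt = 37.260 + 19.450 = 56.71 dBm

56.71 dBm


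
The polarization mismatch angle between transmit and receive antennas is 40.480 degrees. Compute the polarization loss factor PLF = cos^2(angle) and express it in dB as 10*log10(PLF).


PLF_linear = cos^2(40.480 deg) = 0.5785620
PLF_dB = 10 * log10(0.5785620) = -2.377 dB

-2.377 dB


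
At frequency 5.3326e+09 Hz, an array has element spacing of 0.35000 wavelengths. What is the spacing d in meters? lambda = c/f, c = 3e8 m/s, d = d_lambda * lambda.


lambda = c / f = 3.0000e+08 / 5.3326e+09 = 0.05625774 m
d = 0.35000 * 0.05625774 = 0.01969 m

0.01969 m


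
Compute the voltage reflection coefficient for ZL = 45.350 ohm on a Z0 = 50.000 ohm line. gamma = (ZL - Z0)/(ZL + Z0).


gamma = (45.350 - 50.000) / (45.350 + 50.000) = -0.04877

-0.04877


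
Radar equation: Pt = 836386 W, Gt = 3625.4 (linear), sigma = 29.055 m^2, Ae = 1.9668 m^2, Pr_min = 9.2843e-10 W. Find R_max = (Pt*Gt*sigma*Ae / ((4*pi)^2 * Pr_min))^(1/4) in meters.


R^4 = 836386*3625.4*29.055*1.9668 / ((4*pi)^2 * 9.2843e-10) = 1.181884e+18
R_max = 1.181884e+18^0.25 = 32972 m

32972 m


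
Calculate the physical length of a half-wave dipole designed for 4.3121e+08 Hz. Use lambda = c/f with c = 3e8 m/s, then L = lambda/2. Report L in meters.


lambda = c / f = 3.0000e+08 / 4.3121e+08 = 0.6957167 m
L = lambda / 2 = 0.6957167 / 2 = 0.3479 m

0.3479 m


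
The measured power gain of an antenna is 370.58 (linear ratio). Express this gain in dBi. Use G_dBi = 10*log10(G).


G_dBi = 10 * log10(370.58) = 25.69 dBi

25.69 dBi


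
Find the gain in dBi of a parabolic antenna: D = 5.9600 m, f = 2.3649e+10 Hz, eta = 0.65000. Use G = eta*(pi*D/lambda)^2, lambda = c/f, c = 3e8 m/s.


lambda = c / f = 3.0000e+08 / 2.3649e+10 = 0.01268553 m
G_linear = 0.65000 * (pi * 5.9600 / 0.01268553)^2 = 1.416082e+06
G_dBi = 10 * log10(1.416082e+06) = 61.51 dBi

61.51 dBi


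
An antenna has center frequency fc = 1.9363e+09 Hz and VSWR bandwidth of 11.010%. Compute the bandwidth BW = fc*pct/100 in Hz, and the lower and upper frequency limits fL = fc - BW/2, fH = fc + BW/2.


BW = 1.9363e+09 * 11.010/100 = 2.131866e+08 Hz
fL = 1.9363e+09 - 2.131866e+08/2 = 1.830e+09 Hz
fH = 1.9363e+09 + 2.131866e+08/2 = 2.043e+09 Hz

BW=2.132e+08 Hz, fL=1.830e+09 Hz, fH=2.043e+09 Hz


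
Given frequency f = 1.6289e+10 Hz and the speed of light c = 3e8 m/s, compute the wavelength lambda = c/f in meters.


lambda = c / f = 3.0000e+08 / 1.6289e+10 = 0.01842 m

0.01842 m


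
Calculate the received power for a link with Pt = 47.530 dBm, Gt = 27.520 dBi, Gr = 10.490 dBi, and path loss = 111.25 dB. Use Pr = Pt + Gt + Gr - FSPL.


Pr = 47.530 + 27.520 + 10.490 - 111.25 = -25.71 dBm

-25.71 dBm


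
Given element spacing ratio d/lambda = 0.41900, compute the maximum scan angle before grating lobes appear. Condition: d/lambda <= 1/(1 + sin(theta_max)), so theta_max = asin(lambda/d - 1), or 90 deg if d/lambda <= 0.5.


lambda/d - 1 = 1/0.41900 - 1 = 1.386635 >= 1
d/lambda <= 0.5, so the array can scan to endfire without grating lobes: theta_max = 90 deg

90 deg


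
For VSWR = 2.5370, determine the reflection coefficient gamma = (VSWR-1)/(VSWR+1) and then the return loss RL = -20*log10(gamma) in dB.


gamma = (2.5370 - 1) / (2.5370 + 1) = 0.4345491
RL = -20 * log10(0.4345491) = 7.239 dB

7.239 dB


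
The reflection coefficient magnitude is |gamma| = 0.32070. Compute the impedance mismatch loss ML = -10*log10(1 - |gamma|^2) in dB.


ML = -10 * log10(1 - 0.32070^2) = -10 * log10(0.89715151) = 0.4713 dB

0.4713 dB


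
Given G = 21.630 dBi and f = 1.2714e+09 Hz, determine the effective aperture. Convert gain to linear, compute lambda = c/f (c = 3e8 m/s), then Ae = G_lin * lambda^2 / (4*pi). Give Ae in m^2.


lambda = c / f = 3.0000e+08 / 1.2714e+09 = 0.2359604 m
G_linear = 10^(21.630/10) = 145.5459
Ae = G_linear * lambda^2 / (4*pi) = 145.5459 * 0.2359604^2 / (4*pi) = 0.6449 m^2

0.6449 m^2


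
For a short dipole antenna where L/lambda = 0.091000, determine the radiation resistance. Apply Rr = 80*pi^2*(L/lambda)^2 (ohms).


Rr = 80 * pi^2 * (0.091000)^2 = 80 * 9.869604 * 8.281000e-03 = 6.538 ohm

6.538 ohm


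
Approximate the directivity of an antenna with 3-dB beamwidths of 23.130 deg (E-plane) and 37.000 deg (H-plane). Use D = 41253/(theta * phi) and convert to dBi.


D_linear = 41253 / (23.130 * 37.000) = 48.20346
D_dBi = 10 * log10(48.20346) = 16.83 dBi

16.83 dBi


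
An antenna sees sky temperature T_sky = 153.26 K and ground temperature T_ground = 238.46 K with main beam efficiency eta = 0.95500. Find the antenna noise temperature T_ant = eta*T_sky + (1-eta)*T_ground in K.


T_ant = 0.95500 * 153.26 + (1 - 0.95500) * 238.46 = 157.1 K

157.1 K


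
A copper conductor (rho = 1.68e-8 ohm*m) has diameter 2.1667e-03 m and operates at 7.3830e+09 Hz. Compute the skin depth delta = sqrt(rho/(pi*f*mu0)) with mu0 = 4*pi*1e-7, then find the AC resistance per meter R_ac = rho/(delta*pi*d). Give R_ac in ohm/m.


delta = sqrt(1.68e-8 / (pi * 7.3830e+09 * 4*pi*1e-7)) = 7.592037e-07 m
R_ac = 1.68e-8 / (7.592037e-07 * pi * 2.1667e-03) = 3.251 ohm/m

3.251 ohm/m


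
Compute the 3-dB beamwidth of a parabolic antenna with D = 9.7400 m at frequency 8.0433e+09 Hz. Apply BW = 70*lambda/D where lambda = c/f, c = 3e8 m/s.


lambda = c / f = 3.0000e+08 / 8.0433e+09 = 0.03729812 m
BW = 70 * 0.03729812 / 9.7400 = 0.2681 deg

0.2681 deg


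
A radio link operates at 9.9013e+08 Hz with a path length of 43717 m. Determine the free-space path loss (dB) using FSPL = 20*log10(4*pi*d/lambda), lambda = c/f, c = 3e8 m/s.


lambda = c / f = 3.0000e+08 / 9.9013e+08 = 0.3029905 m
FSPL = 20 * log10(4*pi*43717/0.3029905) = 125.2 dB

125.2 dB


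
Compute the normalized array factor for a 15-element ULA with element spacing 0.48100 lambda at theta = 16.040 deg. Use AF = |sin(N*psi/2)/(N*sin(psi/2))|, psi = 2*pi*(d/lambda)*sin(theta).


psi = 2*pi*0.48100*sin(16.040 deg) = 0.8350625 rad
AF = |sin(15*0.8350625/2) / (15*sin(0.8350625/2))| = 3.323e-03

3.323e-03


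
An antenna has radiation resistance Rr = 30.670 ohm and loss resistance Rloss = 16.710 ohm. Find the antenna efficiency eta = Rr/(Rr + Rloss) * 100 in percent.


eta = 30.670 / (30.670 + 16.710) * 100 = 64.73%

64.73%


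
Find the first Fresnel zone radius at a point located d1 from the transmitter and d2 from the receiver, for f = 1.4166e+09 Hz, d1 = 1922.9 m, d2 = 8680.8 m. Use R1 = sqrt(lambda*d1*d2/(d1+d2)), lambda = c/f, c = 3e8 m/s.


lambda = c / f = 3.0000e+08 / 1.4166e+09 = 0.2117747 m
R1 = sqrt(0.2117747 * 1922.9 * 8680.8 / (1922.9 + 8680.8)) = 18.26 m

18.26 m


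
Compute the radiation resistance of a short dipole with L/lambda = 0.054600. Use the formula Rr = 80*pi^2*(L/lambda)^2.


Rr = 80 * pi^2 * (0.054600)^2 = 80 * 9.869604 * 2.981160e-03 = 2.354 ohm

2.354 ohm


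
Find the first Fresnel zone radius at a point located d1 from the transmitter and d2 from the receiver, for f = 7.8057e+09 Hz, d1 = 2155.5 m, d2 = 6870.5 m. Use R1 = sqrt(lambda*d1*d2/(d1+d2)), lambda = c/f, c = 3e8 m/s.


lambda = c / f = 3.0000e+08 / 7.8057e+09 = 0.03843345 m
R1 = sqrt(0.03843345 * 2155.5 * 6870.5 / (2155.5 + 6870.5)) = 7.941 m

7.941 m


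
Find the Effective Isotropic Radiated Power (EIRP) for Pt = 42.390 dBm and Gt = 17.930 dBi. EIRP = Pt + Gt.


EIRP = Pt + Gt = 42.390 + 17.930 = 60.32 dBm

60.32 dBm


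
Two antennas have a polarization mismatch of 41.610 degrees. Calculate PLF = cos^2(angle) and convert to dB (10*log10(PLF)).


PLF_linear = cos^2(41.610 deg) = 0.5590287
PLF_dB = 10 * log10(0.5590287) = -2.526 dB

-2.526 dB


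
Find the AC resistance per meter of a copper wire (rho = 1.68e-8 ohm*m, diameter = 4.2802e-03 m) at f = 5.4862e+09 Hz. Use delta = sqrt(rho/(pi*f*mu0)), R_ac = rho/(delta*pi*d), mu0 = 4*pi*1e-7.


delta = sqrt(1.68e-8 / (pi * 5.4862e+09 * 4*pi*1e-7)) = 8.807222e-07 m
R_ac = 1.68e-8 / (8.807222e-07 * pi * 4.2802e-03) = 1.419 ohm/m

1.419 ohm/m


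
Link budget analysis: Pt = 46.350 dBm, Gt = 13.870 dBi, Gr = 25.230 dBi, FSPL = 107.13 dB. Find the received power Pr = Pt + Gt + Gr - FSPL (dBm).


Pr = 46.350 + 13.870 + 25.230 - 107.13 = -21.68 dBm

-21.68 dBm


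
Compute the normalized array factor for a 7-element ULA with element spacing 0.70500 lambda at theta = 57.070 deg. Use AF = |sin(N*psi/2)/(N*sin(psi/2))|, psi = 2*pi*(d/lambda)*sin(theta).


psi = 2*pi*0.70500*sin(57.070 deg) = 3.717958 rad
AF = |sin(7*3.717958/2) / (7*sin(3.717958/2))| = 0.06434

0.06434


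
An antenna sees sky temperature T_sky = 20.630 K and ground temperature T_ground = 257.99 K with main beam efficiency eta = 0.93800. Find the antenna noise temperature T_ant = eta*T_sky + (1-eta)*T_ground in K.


T_ant = 0.93800 * 20.630 + (1 - 0.93800) * 257.99 = 35.35 K

35.35 K


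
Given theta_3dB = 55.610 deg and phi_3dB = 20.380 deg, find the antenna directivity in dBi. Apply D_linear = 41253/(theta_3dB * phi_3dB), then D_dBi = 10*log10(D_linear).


D_linear = 41253 / (55.610 * 20.380) = 36.39976
D_dBi = 10 * log10(36.39976) = 15.61 dBi

15.61 dBi


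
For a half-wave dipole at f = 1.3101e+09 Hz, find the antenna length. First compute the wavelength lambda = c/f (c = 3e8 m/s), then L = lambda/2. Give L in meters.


lambda = c / f = 3.0000e+08 / 1.3101e+09 = 0.2289902 m
L = lambda / 2 = 0.2289902 / 2 = 0.1145 m

0.1145 m


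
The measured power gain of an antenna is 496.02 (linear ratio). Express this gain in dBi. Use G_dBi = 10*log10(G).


G_dBi = 10 * log10(496.02) = 26.95 dBi

26.95 dBi


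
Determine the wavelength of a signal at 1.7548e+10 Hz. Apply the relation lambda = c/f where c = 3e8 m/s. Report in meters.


lambda = c / f = 3.0000e+08 / 1.7548e+10 = 0.01710 m

0.01710 m


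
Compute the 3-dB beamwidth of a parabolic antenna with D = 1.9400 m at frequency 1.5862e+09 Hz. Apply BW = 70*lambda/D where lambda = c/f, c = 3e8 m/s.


lambda = c / f = 3.0000e+08 / 1.5862e+09 = 0.1891313 m
BW = 70 * 0.1891313 / 1.9400 = 6.824 deg

6.824 deg


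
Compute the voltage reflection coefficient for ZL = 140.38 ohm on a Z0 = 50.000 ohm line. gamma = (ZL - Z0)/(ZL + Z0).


gamma = (140.38 - 50.000) / (140.38 + 50.000) = 0.4747

0.4747


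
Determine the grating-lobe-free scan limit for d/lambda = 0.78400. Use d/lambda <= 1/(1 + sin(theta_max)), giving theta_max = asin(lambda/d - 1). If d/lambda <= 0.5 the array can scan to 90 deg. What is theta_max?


lambda/d - 1 = 1/0.78400 - 1 = 0.2755102
theta_max = asin(0.2755102) = 15.99 deg

15.99 deg


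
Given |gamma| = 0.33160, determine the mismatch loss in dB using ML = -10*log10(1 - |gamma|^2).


ML = -10 * log10(1 - 0.33160^2) = -10 * log10(0.89004144) = 0.5059 dB

0.5059 dB


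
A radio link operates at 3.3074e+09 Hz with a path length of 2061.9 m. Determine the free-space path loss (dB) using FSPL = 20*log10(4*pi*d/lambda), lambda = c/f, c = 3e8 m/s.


lambda = c / f = 3.0000e+08 / 3.3074e+09 = 0.09070569 m
FSPL = 20 * log10(4*pi*2061.9/0.09070569) = 109.1 dB

109.1 dB


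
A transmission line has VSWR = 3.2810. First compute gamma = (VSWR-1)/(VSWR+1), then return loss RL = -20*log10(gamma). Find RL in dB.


gamma = (3.2810 - 1) / (3.2810 + 1) = 0.5328194
RL = -20 * log10(0.5328194) = 5.468 dB

5.468 dB


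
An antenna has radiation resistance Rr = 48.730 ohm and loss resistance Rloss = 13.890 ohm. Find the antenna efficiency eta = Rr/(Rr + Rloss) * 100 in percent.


eta = 48.730 / (48.730 + 13.890) * 100 = 77.82%

77.82%


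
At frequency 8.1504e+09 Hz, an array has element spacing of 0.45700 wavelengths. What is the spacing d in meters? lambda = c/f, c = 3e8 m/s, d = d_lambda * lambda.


lambda = c / f = 3.0000e+08 / 8.1504e+09 = 0.03680801 m
d = 0.45700 * 0.03680801 = 0.01682 m

0.01682 m


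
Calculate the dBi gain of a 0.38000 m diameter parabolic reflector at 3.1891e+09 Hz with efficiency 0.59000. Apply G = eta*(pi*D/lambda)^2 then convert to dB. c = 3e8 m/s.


lambda = c / f = 3.0000e+08 / 3.1891e+09 = 0.09407043 m
G_linear = 0.59000 * (pi * 0.38000 / 0.09407043)^2 = 95.01949
G_dBi = 10 * log10(95.01949) = 19.78 dBi

19.78 dBi


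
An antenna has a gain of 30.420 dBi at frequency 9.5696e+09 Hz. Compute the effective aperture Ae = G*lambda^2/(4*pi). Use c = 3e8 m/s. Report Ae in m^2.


lambda = c / f = 3.0000e+08 / 9.5696e+09 = 0.03134927 m
G_linear = 10^(30.420/10) = 1101.539
Ae = G_linear * lambda^2 / (4*pi) = 1101.539 * 0.03134927^2 / (4*pi) = 0.08615 m^2

0.08615 m^2


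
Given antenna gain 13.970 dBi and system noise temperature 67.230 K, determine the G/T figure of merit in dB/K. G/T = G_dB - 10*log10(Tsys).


G/T = 13.970 - 10*log10(67.230) = 13.970 - 18.27563 = -4.306 dB/K

-4.306 dB/K


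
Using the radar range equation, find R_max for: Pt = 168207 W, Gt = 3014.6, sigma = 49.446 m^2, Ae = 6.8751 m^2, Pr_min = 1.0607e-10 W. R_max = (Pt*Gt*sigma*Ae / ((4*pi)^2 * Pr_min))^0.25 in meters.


R^4 = 168207*3014.6*49.446*6.8751 / ((4*pi)^2 * 1.0607e-10) = 1.029133e+19
R_max = 1.029133e+19^0.25 = 56639 m

56639 m


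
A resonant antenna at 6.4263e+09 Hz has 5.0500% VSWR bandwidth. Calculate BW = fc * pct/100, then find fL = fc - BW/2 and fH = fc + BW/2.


BW = 6.4263e+09 * 5.0500/100 = 3.245282e+08 Hz
fL = 6.4263e+09 - 3.245282e+08/2 = 6.264e+09 Hz
fH = 6.4263e+09 + 3.245282e+08/2 = 6.589e+09 Hz

BW=3.245e+08 Hz, fL=6.264e+09 Hz, fH=6.589e+09 Hz


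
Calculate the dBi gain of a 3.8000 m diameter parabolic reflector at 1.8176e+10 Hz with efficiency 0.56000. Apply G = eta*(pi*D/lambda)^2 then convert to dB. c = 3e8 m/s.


lambda = c / f = 3.0000e+08 / 1.8176e+10 = 0.01650528 m
G_linear = 0.56000 * (pi * 3.8000 / 0.01650528)^2 = 292960.6
G_dBi = 10 * log10(292960.6) = 54.67 dBi

54.67 dBi


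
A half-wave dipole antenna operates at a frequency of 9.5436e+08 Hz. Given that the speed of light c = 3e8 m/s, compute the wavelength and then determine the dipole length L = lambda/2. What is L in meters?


lambda = c / f = 3.0000e+08 / 9.5436e+08 = 0.3143468 m
L = lambda / 2 = 0.3143468 / 2 = 0.1572 m

0.1572 m


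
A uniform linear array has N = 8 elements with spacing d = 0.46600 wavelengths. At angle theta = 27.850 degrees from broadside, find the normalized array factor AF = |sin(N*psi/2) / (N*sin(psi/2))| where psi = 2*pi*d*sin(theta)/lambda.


psi = 2*pi*0.46600*sin(27.850 deg) = 1.367823 rad
AF = |sin(8*1.367823/2) / (8*sin(1.367823/2))| = 0.1435

0.1435


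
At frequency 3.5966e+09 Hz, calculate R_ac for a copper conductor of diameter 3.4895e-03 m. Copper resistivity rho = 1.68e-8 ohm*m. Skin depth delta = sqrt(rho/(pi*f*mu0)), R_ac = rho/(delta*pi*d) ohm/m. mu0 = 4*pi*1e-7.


delta = sqrt(1.68e-8 / (pi * 3.5966e+09 * 4*pi*1e-7)) = 1.087749e-06 m
R_ac = 1.68e-8 / (1.087749e-06 * pi * 3.4895e-03) = 1.409 ohm/m

1.409 ohm/m


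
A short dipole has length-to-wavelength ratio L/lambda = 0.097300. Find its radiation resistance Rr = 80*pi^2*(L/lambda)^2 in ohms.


Rr = 80 * pi^2 * (0.097300)^2 = 80 * 9.869604 * 9.467290e-03 = 7.475 ohm

7.475 ohm


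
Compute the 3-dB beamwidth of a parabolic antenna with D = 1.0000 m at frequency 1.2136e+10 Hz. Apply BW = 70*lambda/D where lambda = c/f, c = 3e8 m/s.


lambda = c / f = 3.0000e+08 / 1.2136e+10 = 0.02471984 m
BW = 70 * 0.02471984 / 1.0000 = 1.730 deg

1.730 deg


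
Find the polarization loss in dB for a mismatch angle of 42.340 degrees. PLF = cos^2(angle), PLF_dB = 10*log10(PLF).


PLF_linear = cos^2(42.340 deg) = 0.5463591
PLF_dB = 10 * log10(0.5463591) = -2.625 dB

-2.625 dB


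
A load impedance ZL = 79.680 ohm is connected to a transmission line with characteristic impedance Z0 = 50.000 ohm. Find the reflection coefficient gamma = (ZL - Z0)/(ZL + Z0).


gamma = (79.680 - 50.000) / (79.680 + 50.000) = 0.2289

0.2289


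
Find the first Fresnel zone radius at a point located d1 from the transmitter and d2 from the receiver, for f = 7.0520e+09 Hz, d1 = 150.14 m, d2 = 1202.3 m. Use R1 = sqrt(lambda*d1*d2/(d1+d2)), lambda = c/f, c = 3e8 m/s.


lambda = c / f = 3.0000e+08 / 7.0520e+09 = 0.04254112 m
R1 = sqrt(0.04254112 * 150.14 * 1202.3 / (150.14 + 1202.3)) = 2.383 m

2.383 m


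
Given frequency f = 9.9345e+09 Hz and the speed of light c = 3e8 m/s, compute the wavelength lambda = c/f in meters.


lambda = c / f = 3.0000e+08 / 9.9345e+09 = 0.03020 m

0.03020 m


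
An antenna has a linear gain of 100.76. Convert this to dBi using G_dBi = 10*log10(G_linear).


G_dBi = 10 * log10(100.76) = 20.03 dBi

20.03 dBi


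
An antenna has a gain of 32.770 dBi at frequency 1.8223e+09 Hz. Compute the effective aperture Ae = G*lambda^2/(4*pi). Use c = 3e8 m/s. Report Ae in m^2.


lambda = c / f = 3.0000e+08 / 1.8223e+09 = 0.1646271 m
G_linear = 10^(32.770/10) = 1892.344
Ae = G_linear * lambda^2 / (4*pi) = 1892.344 * 0.1646271^2 / (4*pi) = 4.081 m^2

4.081 m^2


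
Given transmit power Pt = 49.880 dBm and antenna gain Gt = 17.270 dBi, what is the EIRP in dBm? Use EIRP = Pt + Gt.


EIRP = Pt + Gt = 49.880 + 17.270 = 67.15 dBm

67.15 dBm


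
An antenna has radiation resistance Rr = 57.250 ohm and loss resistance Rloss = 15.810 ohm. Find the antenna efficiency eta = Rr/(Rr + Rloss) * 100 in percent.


eta = 57.250 / (57.250 + 15.810) * 100 = 78.36%

78.36%


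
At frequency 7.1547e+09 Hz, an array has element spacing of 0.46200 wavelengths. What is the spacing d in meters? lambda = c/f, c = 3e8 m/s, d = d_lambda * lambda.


lambda = c / f = 3.0000e+08 / 7.1547e+09 = 0.04193048 m
d = 0.46200 * 0.04193048 = 0.01937 m

0.01937 m


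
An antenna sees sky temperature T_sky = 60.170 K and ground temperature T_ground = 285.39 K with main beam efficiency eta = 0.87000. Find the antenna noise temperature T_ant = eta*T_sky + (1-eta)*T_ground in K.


T_ant = 0.87000 * 60.170 + (1 - 0.87000) * 285.39 = 89.45 K

89.45 K


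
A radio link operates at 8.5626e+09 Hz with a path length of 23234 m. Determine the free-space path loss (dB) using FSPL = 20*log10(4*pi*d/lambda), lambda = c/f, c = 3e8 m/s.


lambda = c / f = 3.0000e+08 / 8.5626e+09 = 0.03503609 m
FSPL = 20 * log10(4*pi*23234/0.03503609) = 138.4 dB

138.4 dB


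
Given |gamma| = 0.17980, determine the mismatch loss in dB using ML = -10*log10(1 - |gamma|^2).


ML = -10 * log10(1 - 0.17980^2) = -10 * log10(0.96767196) = 0.1427 dB

0.1427 dB


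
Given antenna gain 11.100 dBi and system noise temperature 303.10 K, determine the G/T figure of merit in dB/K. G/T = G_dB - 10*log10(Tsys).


G/T = 11.100 - 10*log10(303.10) = 11.100 - 24.81586 = -13.72 dB/K

-13.72 dB/K


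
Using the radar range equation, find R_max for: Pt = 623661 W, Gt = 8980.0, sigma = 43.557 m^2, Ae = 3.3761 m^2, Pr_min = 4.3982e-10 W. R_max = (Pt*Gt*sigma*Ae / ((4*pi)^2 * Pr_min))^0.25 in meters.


R^4 = 623661*8980.0*43.557*3.3761 / ((4*pi)^2 * 4.3982e-10) = 1.185778e+19
R_max = 1.185778e+19^0.25 = 58681 m

58681 m


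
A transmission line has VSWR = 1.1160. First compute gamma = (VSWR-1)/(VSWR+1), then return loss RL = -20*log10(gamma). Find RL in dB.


gamma = (1.1160 - 1) / (1.1160 + 1) = 0.05482042
RL = -20 * log10(0.05482042) = 25.22 dB

25.22 dB


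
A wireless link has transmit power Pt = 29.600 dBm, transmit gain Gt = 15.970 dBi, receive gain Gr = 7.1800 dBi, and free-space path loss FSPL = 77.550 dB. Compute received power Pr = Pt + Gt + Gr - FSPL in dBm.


Pr = 29.600 + 15.970 + 7.1800 - 77.550 = -24.80 dBm

-24.80 dBm


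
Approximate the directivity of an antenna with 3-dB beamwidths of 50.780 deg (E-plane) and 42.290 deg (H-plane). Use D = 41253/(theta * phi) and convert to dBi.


D_linear = 41253 / (50.780 * 42.290) = 19.20990
D_dBi = 10 * log10(19.20990) = 12.84 dBi

12.84 dBi


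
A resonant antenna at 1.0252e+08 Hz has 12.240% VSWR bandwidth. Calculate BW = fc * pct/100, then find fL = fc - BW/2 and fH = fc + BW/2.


BW = 1.0252e+08 * 12.240/100 = 1.254845e+07 Hz
fL = 1.0252e+08 - 1.254845e+07/2 = 9.625e+07 Hz
fH = 1.0252e+08 + 1.254845e+07/2 = 1.088e+08 Hz

BW=1.255e+07 Hz, fL=9.625e+07 Hz, fH=1.088e+08 Hz


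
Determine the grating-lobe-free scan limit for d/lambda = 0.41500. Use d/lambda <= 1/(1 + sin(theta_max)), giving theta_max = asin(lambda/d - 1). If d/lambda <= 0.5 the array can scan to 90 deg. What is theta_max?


lambda/d - 1 = 1/0.41500 - 1 = 1.409639 >= 1
d/lambda <= 0.5, so the array can scan to endfire without grating lobes: theta_max = 90 deg

90 deg


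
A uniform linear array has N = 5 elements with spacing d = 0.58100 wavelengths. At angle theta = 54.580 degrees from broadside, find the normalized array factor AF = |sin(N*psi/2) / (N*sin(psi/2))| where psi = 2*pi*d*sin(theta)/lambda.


psi = 2*pi*0.58100*sin(54.580 deg) = 2.974911 rad
AF = |sin(5*2.974911/2) / (5*sin(2.974911/2))| = 0.1835

0.1835


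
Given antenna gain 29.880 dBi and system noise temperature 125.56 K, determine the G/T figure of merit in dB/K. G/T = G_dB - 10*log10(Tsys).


G/T = 29.880 - 10*log10(125.56) = 29.880 - 20.98851 = 8.891 dB/K

8.891 dB/K


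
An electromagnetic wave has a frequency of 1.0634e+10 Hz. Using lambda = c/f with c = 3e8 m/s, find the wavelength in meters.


lambda = c / f = 3.0000e+08 / 1.0634e+10 = 0.02821 m

0.02821 m


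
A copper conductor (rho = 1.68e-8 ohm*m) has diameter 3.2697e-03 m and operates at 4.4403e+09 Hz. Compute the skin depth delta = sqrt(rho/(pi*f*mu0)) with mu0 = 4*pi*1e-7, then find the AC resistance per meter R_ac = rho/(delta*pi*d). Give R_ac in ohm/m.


delta = sqrt(1.68e-8 / (pi * 4.4403e+09 * 4*pi*1e-7)) = 9.789683e-07 m
R_ac = 1.68e-8 / (9.789683e-07 * pi * 3.2697e-03) = 1.671 ohm/m

1.671 ohm/m


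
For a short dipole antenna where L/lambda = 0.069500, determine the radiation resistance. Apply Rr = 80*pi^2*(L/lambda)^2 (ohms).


Rr = 80 * pi^2 * (0.069500)^2 = 80 * 9.869604 * 4.830250e-03 = 3.814 ohm

3.814 ohm


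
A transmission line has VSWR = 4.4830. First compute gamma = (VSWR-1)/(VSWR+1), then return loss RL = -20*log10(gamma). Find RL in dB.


gamma = (4.4830 - 1) / (4.4830 + 1) = 0.6352362
RL = -20 * log10(0.6352362) = 3.941 dB

3.941 dB


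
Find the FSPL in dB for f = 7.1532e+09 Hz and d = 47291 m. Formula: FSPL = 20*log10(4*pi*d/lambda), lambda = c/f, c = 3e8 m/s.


lambda = c / f = 3.0000e+08 / 7.1532e+09 = 0.04193927 m
FSPL = 20 * log10(4*pi*47291/0.04193927) = 143.0 dB

143.0 dB


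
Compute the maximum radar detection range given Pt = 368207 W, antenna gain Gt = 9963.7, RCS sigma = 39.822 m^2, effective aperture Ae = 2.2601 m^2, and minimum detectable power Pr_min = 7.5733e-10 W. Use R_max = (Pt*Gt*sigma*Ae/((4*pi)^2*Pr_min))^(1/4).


R^4 = 368207*9963.7*39.822*2.2601 / ((4*pi)^2 * 7.5733e-10) = 2.760950e+18
R_max = 2.760950e+18^0.25 = 40763 m

40763 m


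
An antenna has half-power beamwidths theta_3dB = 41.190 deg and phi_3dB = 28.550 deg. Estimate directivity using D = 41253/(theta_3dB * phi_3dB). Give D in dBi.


D_linear = 41253 / (41.190 * 28.550) = 35.07984
D_dBi = 10 * log10(35.07984) = 15.45 dBi

15.45 dBi


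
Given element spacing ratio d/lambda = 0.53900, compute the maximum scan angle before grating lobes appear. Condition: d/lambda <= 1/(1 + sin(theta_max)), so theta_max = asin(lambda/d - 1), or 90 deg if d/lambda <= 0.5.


lambda/d - 1 = 1/0.53900 - 1 = 0.8552876
theta_max = asin(0.8552876) = 58.79 deg

58.79 deg


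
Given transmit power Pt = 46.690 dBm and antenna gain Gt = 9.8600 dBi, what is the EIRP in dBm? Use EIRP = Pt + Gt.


EIRP = Pt + Gt = 46.690 + 9.8600 = 56.55 dBm

56.55 dBm


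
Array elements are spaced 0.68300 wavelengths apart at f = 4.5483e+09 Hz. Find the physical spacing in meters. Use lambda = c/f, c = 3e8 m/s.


lambda = c / f = 3.0000e+08 / 4.5483e+09 = 0.06595871 m
d = 0.68300 * 0.06595871 = 0.04505 m

0.04505 m


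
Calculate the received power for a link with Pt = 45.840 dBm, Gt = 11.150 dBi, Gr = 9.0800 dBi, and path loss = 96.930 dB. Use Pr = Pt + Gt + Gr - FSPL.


Pr = 45.840 + 11.150 + 9.0800 - 96.930 = -30.86 dBm

-30.86 dBm


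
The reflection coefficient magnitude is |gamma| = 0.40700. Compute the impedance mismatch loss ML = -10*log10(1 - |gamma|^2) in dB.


ML = -10 * log10(1 - 0.40700^2) = -10 * log10(0.834351) = 0.7865 dB

0.7865 dB


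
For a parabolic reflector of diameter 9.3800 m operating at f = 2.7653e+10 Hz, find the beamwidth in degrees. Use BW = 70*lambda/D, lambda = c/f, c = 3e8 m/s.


lambda = c / f = 3.0000e+08 / 2.7653e+10 = 0.01084873 m
BW = 70 * 0.01084873 / 9.3800 = 0.08096 deg

0.08096 deg


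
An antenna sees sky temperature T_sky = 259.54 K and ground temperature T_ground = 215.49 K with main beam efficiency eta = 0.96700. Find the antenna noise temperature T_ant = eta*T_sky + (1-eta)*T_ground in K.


T_ant = 0.96700 * 259.54 + (1 - 0.96700) * 215.49 = 258.1 K

258.1 K


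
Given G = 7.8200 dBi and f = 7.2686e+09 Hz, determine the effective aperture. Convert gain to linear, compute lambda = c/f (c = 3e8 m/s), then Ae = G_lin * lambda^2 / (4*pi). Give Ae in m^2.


lambda = c / f = 3.0000e+08 / 7.2686e+09 = 0.04127342 m
G_linear = 10^(7.8200/10) = 6.053409
Ae = G_linear * lambda^2 / (4*pi) = 6.053409 * 0.04127342^2 / (4*pi) = 8.206e-04 m^2

8.206e-04 m^2


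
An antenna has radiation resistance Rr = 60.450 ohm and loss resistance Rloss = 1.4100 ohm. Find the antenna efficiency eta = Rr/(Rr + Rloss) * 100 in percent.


eta = 60.450 / (60.450 + 1.4100) * 100 = 97.72%

97.72%


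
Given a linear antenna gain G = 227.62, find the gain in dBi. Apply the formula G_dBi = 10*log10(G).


G_dBi = 10 * log10(227.62) = 23.57 dBi

23.57 dBi


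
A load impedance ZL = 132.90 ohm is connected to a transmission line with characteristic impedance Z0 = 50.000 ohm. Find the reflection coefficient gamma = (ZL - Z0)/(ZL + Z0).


gamma = (132.90 - 50.000) / (132.90 + 50.000) = 0.4533

0.4533


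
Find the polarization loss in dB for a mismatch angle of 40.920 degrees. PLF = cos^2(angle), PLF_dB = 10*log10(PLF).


PLF_linear = cos^2(40.920 deg) = 0.5709690
PLF_dB = 10 * log10(0.5709690) = -2.434 dB

-2.434 dB


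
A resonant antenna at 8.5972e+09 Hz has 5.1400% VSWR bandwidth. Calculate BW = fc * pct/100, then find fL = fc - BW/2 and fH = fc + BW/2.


BW = 8.5972e+09 * 5.1400/100 = 4.418961e+08 Hz
fL = 8.5972e+09 - 4.418961e+08/2 = 8.376e+09 Hz
fH = 8.5972e+09 + 4.418961e+08/2 = 8.818e+09 Hz

BW=4.419e+08 Hz, fL=8.376e+09 Hz, fH=8.818e+09 Hz


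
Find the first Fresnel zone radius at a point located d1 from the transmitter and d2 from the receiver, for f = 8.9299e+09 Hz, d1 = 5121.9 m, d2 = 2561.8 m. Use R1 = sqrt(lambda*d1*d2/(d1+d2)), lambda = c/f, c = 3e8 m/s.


lambda = c / f = 3.0000e+08 / 8.9299e+09 = 0.03359500 m
R1 = sqrt(0.03359500 * 5121.9 * 2561.8 / (5121.9 + 2561.8)) = 7.574 m

7.574 m


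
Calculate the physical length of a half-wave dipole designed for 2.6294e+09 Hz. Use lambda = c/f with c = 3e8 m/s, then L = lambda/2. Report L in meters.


lambda = c / f = 3.0000e+08 / 2.6294e+09 = 0.1140945 m
L = lambda / 2 = 0.1140945 / 2 = 0.05705 m

0.05705 m


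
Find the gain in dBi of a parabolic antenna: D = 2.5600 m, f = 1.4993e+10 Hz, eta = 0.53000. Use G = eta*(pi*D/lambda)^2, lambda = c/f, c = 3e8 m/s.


lambda = c / f = 3.0000e+08 / 1.4993e+10 = 0.02000934 m
G_linear = 0.53000 * (pi * 2.5600 / 0.02000934)^2 = 85622.92
G_dBi = 10 * log10(85622.92) = 49.33 dBi

49.33 dBi


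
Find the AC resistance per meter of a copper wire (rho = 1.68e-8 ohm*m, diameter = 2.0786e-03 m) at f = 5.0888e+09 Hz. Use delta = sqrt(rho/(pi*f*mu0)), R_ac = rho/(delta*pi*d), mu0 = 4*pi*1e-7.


delta = sqrt(1.68e-8 / (pi * 5.0888e+09 * 4*pi*1e-7)) = 9.144650e-07 m
R_ac = 1.68e-8 / (9.144650e-07 * pi * 2.0786e-03) = 2.813 ohm/m

2.813 ohm/m


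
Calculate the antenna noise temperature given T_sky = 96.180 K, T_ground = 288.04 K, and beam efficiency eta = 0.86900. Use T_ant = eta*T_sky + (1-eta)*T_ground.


T_ant = 0.86900 * 96.180 + (1 - 0.86900) * 288.04 = 121.3 K

121.3 K


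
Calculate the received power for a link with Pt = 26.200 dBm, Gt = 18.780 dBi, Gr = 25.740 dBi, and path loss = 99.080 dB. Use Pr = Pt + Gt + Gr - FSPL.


Pr = 26.200 + 18.780 + 25.740 - 99.080 = -28.36 dBm

-28.36 dBm


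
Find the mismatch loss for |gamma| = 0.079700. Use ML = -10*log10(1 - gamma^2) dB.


ML = -10 * log10(1 - 0.079700^2) = -10 * log10(0.99364791) = 0.02767 dB

0.02767 dB


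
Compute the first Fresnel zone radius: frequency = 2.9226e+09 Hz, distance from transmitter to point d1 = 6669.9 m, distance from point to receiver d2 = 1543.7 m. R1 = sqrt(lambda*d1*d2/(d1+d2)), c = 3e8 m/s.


lambda = c / f = 3.0000e+08 / 2.9226e+09 = 0.1026483 m
R1 = sqrt(0.1026483 * 6669.9 * 1543.7 / (6669.9 + 1543.7)) = 11.34 m

11.34 m


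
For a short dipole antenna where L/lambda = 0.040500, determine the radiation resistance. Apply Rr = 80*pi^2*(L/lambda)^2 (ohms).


Rr = 80 * pi^2 * (0.040500)^2 = 80 * 9.869604 * 1.640250e-03 = 1.295 ohm

1.295 ohm


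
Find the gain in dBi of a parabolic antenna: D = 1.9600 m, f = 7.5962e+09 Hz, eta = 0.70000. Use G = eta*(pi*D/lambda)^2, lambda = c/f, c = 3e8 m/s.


lambda = c / f = 3.0000e+08 / 7.5962e+09 = 0.03949343 m
G_linear = 0.70000 * (pi * 1.9600 / 0.03949343)^2 = 17016.11
G_dBi = 10 * log10(17016.11) = 42.31 dBi

42.31 dBi


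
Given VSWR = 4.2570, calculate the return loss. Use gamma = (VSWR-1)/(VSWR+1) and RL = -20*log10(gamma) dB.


gamma = (4.2570 - 1) / (4.2570 + 1) = 0.6195549
RL = -20 * log10(0.6195549) = 4.158 dB

4.158 dB


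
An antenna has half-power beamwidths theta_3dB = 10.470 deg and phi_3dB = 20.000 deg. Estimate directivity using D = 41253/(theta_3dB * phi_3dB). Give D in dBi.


D_linear = 41253 / (10.470 * 20.000) = 197.0057
D_dBi = 10 * log10(197.0057) = 22.94 dBi

22.94 dBi


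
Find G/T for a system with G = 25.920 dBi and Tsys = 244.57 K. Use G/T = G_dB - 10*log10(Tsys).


G/T = 25.920 - 10*log10(244.57) = 25.920 - 23.88403 = 2.036 dB/K

2.036 dB/K


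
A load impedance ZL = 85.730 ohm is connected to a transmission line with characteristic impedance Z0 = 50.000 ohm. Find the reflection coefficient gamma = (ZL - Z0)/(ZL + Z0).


gamma = (85.730 - 50.000) / (85.730 + 50.000) = 0.2632

0.2632


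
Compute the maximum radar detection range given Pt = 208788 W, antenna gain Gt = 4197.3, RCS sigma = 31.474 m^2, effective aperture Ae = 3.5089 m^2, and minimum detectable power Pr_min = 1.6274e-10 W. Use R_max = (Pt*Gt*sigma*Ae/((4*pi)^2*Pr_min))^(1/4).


R^4 = 208788*4197.3*31.474*3.5089 / ((4*pi)^2 * 1.6274e-10) = 3.766036e+18
R_max = 3.766036e+18^0.25 = 44053 m

44053 m


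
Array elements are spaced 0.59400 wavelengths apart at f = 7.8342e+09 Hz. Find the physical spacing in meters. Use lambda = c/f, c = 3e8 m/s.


lambda = c / f = 3.0000e+08 / 7.8342e+09 = 0.03829364 m
d = 0.59400 * 0.03829364 = 0.02275 m

0.02275 m


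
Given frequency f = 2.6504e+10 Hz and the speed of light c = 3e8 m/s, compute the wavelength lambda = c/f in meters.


lambda = c / f = 3.0000e+08 / 2.6504e+10 = 0.01132 m

0.01132 m


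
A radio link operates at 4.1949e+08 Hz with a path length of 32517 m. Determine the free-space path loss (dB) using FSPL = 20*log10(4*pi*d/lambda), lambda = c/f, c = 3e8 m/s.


lambda = c / f = 3.0000e+08 / 4.1949e+08 = 0.7151541 m
FSPL = 20 * log10(4*pi*32517/0.7151541) = 115.1 dB

115.1 dB


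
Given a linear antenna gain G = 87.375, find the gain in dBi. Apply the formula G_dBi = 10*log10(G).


G_dBi = 10 * log10(87.375) = 19.41 dBi

19.41 dBi


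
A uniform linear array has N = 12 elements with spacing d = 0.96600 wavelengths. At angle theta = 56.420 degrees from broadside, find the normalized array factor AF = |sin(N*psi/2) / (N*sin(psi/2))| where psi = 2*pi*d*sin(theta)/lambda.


psi = 2*pi*0.96600*sin(56.420 deg) = 5.056635 rad
AF = |sin(12*5.056635/2) / (12*sin(5.056635/2))| = 0.1274

0.1274
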